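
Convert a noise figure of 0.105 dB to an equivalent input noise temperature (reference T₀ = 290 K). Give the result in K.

F = 10^(0.105/10) = 1.02447
T_e = (F − 1)·T₀ = (1.02447 − 1) × 290 = 7.10 K

7.10 K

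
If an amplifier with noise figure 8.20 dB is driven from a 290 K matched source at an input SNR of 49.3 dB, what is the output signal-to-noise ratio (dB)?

41.10 dB

By definition F = SNR_in/SNR_out, so in dB: SNR_out = SNR_in − NF
SNR_out = 49.3 − 8.20 = 41.10 dB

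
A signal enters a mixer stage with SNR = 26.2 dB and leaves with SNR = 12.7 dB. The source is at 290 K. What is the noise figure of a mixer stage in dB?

NF (dB) = SNR_in(dB) − SNR_out(dB) when the source is at T₀
NF = 26.2 − 12.7 = 13.5 dB

13.5 dB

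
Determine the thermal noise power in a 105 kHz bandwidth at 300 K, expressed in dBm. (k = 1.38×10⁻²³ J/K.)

P_n = kTB = 1.38×10⁻²³ × 300 × 1.05×10⁵ = 4.35×10⁻¹⁶ W
In dBm: 10 log₁₀(4.35×10⁻¹⁶ / 10⁻³) = −123.6 dBm

−123.6 dBm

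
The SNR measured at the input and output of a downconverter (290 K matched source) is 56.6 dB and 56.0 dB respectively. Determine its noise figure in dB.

NF (dB) = SNR_in(dB) − SNR_out(dB) when the source is at T₀
NF = 56.6 − 56.0 = 0.6 dB

0.6 dB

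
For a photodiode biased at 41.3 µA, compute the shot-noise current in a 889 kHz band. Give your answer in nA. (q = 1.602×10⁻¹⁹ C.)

3.43 nA

I_n = √(2qI·B)
2qI·B = 2 × 1.602×10⁻¹⁹ × 4.13×10⁻⁵ × 8.89×10⁵ = 1.18×10⁻¹⁷ A²
I_n = √(1.18×10⁻¹⁷) = 3.43×10⁻⁹ A = 3.43 nA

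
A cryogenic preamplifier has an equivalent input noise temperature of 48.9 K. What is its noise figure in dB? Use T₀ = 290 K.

F = 1 + T_e/T₀ = 1 + 48.9/290 = 1.16862
NF = 10 log₁₀(1.16862) = 0.677 dB

0.677 dB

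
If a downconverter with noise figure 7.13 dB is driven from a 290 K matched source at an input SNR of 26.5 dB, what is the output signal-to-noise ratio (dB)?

By definition F = SNR_in/SNR_out, so in dB: SNR_out = SNR_in − NF
SNR_out = 26.5 − 7.13 = 19.37 dB

19.37 dB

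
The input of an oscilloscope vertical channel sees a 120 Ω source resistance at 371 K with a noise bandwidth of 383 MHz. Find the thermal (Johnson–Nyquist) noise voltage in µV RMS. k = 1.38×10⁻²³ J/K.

30.7 µV

V_n = √(4kTRB)
4kTRB = 4 × 1.38×10⁻²³ × 371 × 1.20×10² × 3.83×10⁸ = 9.41×10⁻¹⁰ V²
V_n = √(9.41×10⁻¹⁰) = 3.07×10⁻⁵ V = 30.7 µV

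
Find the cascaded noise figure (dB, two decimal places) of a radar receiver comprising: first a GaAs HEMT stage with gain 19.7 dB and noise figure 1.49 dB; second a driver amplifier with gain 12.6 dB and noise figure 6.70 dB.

1.61 dB

Convert to linear (a loss of L dB is a gain of −L dB): F_i = 10^(NF_i/10), G_i = 10^(G_i,dB/10)
  Stage 1: F_1 = 10^(1.49/10) = 1.409, G_1 = 10^(19.7/10) = 93.33
  Stage 2: F_2 = 10^(6.70/10) = 4.677, G_2 = 10^(12.6/10) = 18.20
Friis cascade:
  F = 1.409 + (4.677 − 1)/93.33 = 1.449
NF = 10 log₁₀(1.449) = 1.61 dB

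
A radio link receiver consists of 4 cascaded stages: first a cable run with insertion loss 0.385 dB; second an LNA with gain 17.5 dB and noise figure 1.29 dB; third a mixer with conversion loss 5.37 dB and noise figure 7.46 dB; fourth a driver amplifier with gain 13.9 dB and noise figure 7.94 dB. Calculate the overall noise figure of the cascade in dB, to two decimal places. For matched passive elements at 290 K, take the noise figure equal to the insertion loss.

2.81 dB

Convert to linear (a loss of L dB is a gain of −L dB): F_i = 10^(NF_i/10), G_i = 10^(G_i,dB/10)
  Stage 1: F_1 = 10^(0.385/10) = 1.093, G_1 = 10^(−0.385/10) = 0.9152
  Stage 2: F_2 = 10^(1.29/10) = 1.346, G_2 = 10^(17.5/10) = 56.23
  Stage 3: F_3 = 10^(7.46/10) = 5.572, G_3 = 10^(−5.37/10) = 0.2904
  Stage 4: F_4 = 10^(7.94/10) = 6.223, G_4 = 10^(13.9/10) = 24.55
Friis cascade:
  F = 1.093 + (1.346 − 1)/0.9152 + (5.572 − 1)/51.46 + (6.223 − 1)/14.95 = 1.909
NF = 10 log₁₀(1.909) = 2.81 dB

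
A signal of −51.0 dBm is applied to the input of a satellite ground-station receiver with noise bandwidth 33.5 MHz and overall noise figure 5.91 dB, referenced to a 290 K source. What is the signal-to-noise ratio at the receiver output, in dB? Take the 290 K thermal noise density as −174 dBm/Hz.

Noise floor: N = −174 + 10 log₁₀(B) + NF
10 log₁₀(3.35×10⁷) = 75.25 dB
N = −174 + 75.25 + 5.91 = −92.84 dBm
SNR = P_sig − N = −51.0 − (−92.84) = 41.84 dB → 41.8 dB

41.8 dB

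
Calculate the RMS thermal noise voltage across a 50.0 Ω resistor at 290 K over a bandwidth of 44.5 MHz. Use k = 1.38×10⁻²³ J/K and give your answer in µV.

V_n = √(4kTRB)
4kTRB = 4 × 1.38×10⁻²³ × 290 × 5.00×10¹ × 4.45×10⁷ = 3.56×10⁻¹¹ V²
V_n = √(3.56×10⁻¹¹) = 5.97×10⁻⁶ V = 5.97 µV

5.97 µV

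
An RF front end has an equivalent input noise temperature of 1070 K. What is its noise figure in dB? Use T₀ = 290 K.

F = 1 + T_e/T₀ = 1 + 1070/290 = 4.68966
NF = 10 log₁₀(4.68966) = 6.71 dB

6.71 dB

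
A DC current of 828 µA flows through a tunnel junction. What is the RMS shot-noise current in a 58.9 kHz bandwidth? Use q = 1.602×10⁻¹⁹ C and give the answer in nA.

I_n = √(2qI·B)
2qI·B = 2 × 1.602×10⁻¹⁹ × 8.28×10⁻⁴ × 5.89×10⁴ = 1.56×10⁻¹⁷ A²
I_n = √(1.56×10⁻¹⁷) = 3.95×10⁻⁹ A = 3.95 nA

3.95 nA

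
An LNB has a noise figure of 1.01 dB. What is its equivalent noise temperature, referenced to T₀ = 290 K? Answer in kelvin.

F = 10^(1.01/10) = 1.26183
T_e = (F − 1)·T₀ = (1.26183 − 1) × 290 = 75.9 K

75.9 K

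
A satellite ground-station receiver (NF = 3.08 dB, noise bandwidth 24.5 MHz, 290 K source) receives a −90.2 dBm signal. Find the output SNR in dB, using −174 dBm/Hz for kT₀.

Noise floor: N = −174 + 10 log₁₀(B) + NF
10 log₁₀(2.45×10⁷) = 73.89 dB
N = −174 + 73.89 + 3.08 = −97.03 dBm
SNR = P_sig − N = −90.2 − (−97.03) = 6.83 dB → 6.8 dB

6.8 dB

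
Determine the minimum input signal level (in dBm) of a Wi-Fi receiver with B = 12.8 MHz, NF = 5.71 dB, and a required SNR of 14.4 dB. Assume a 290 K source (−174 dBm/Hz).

Sensitivity = −174 + 10 log₁₀(B) + NF + SNR_min
= −174 + 71.07 + 5.71 + 14.4
= −82.82 dBm → −82.8 dBm

−82.8 dBm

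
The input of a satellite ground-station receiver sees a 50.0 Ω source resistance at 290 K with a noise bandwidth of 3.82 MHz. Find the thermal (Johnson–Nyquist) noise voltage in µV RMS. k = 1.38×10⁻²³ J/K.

1.75 µV

V_n = √(4kTRB)
4kTRB = 4 × 1.38×10⁻²³ × 290 × 5.00×10¹ × 3.82×10⁶ = 3.06×10⁻¹² V²
V_n = √(3.06×10⁻¹²) = 1.75×10⁻⁶ V = 1.75 µV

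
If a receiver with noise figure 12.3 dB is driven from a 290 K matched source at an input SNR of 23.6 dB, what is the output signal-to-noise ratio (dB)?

11.3 dB

By definition F = SNR_in/SNR_out, so in dB: SNR_out = SNR_in − NF
SNR_out = 23.6 − 12.3 = 11.3 dB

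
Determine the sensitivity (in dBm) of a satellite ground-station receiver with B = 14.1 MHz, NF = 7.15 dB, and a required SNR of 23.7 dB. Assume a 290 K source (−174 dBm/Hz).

−71.7 dBm

Sensitivity = −174 + 10 log₁₀(B) + NF + SNR_min
= −174 + 71.49 + 7.15 + 23.7
= −71.66 dBm → −71.7 dBm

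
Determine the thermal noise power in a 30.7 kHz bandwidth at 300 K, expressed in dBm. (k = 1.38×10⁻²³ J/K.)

P_n = kTB = 1.38×10⁻²³ × 300 × 3.07×10⁴ = 1.27×10⁻¹⁶ W
In dBm: 10 log₁₀(1.27×10⁻¹⁶ / 10⁻³) = −129.0 dBm

−129.0 dBm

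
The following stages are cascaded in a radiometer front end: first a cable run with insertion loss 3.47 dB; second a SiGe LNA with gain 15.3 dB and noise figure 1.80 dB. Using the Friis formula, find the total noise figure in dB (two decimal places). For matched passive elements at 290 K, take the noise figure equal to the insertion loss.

Convert to linear (a loss of L dB is a gain of −L dB): F_i = 10^(NF_i/10), G_i = 10^(G_i,dB/10)
  Stage 1: F_1 = 10^(3.47/10) = 2.223, G_1 = 10^(−3.47/10) = 0.4498
  Stage 2: F_2 = 10^(1.80/10) = 1.514, G_2 = 10^(15.3/10) = 33.88
Friis cascade:
  F = 2.223 + (1.514 − 1)/0.4498 = 3.365
NF = 10 log₁₀(3.365) = 5.27 dB

5.27 dB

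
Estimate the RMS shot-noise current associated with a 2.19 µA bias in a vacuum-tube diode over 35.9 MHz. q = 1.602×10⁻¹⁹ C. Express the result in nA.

I_n = √(2qI·B)
2qI·B = 2 × 1.602×10⁻¹⁹ × 2.19×10⁻⁶ × 3.59×10⁷ = 2.52×10⁻¹⁷ A²
I_n = √(2.52×10⁻¹⁷) = 5.02×10⁻⁹ A = 5.02 nA

5.02 nA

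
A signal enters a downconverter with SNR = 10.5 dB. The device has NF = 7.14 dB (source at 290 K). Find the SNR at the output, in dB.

By definition F = SNR_in/SNR_out, so in dB: SNR_out = SNR_in − NF
SNR_out = 10.5 − 7.14 = 3.36 dB

3.36 dB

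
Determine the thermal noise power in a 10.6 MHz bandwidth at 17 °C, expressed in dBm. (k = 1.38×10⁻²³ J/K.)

−103.7 dBm

T = 17 °C + 273.15 = 290.15 K
P_n = kTB = 1.38×10⁻²³ × 290.15 × 1.06×10⁷ = 4.24×10⁻¹⁴ W
In dBm: 10 log₁₀(4.24×10⁻¹⁴ / 10⁻³) = −103.7 dBm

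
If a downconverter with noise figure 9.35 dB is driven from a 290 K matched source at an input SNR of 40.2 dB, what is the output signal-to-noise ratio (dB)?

30.85 dB

By definition F = SNR_in/SNR_out, so in dB: SNR_out = SNR_in − NF
SNR_out = 40.2 − 9.35 = 30.85 dB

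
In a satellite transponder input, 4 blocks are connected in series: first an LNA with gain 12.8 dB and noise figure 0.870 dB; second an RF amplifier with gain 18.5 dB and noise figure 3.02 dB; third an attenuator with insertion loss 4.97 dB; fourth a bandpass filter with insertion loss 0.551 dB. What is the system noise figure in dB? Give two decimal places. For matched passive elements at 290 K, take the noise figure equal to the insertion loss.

Convert to linear (a loss of L dB is a gain of −L dB): F_i = 10^(NF_i/10), G_i = 10^(G_i,dB/10)
  Stage 1: F_1 = 10^(0.870/10) = 1.222, G_1 = 10^(12.8/10) = 19.05
  Stage 2: F_2 = 10^(3.02/10) = 2.004, G_2 = 10^(18.5/10) = 70.79
  Stage 3: F_3 = 10^(4.97/10) = 3.141, G_3 = 10^(−4.97/10) = 0.3184
  Stage 4: F_4 = 10^(0.551/10) = 1.135, G_4 = 10^(−0.551/10) = 0.8808
Friis cascade:
  F = 1.222 + (2.004 − 1)/19.05 + (3.141 − 1)/1349 + (1.135 − 1)/429.5 = 1.276
NF = 10 log₁₀(1.276) = 1.06 dB

1.06 dB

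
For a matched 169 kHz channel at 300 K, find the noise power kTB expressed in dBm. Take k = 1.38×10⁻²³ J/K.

−121.6 dBm

P_n = kTB = 1.38×10⁻²³ × 300 × 1.69×10⁵ = 7.00×10⁻¹⁶ W
In dBm: 10 log₁₀(7.00×10⁻¹⁶ / 10⁻³) = −121.6 dBm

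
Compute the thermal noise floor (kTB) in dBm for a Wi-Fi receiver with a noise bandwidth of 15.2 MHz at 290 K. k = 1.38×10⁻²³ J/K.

−102.2 dBm

P_n = kTB = 1.38×10⁻²³ × 290 × 1.52×10⁷ = 6.08×10⁻¹⁴ W
In dBm: 10 log₁₀(6.08×10⁻¹⁴ / 10⁻³) = −102.2 dBm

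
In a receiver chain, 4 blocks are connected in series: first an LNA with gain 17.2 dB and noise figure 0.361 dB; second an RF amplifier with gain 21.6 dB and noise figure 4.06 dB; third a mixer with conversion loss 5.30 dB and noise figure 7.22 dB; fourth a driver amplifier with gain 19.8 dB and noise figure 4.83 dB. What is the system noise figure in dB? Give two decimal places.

0.48 dB

Convert to linear (a loss of L dB is a gain of −L dB): F_i = 10^(NF_i/10), G_i = 10^(G_i,dB/10)
  Stage 1: F_1 = 10^(0.361/10) = 1.087, G_1 = 10^(17.2/10) = 52.48
  Stage 2: F_2 = 10^(4.06/10) = 2.547, G_2 = 10^(21.6/10) = 144.5
  Stage 3: F_3 = 10^(7.22/10) = 5.272, G_3 = 10^(−5.30/10) = 0.2951
  Stage 4: F_4 = 10^(4.83/10) = 3.041, G_4 = 10^(19.8/10) = 95.50
Friis cascade:
  F = 1.087 + (2.547 − 1)/52.48 + (5.272 − 1)/7586 + (3.041 − 1)/2239 = 1.118
NF = 10 log₁₀(1.118) = 0.48 dB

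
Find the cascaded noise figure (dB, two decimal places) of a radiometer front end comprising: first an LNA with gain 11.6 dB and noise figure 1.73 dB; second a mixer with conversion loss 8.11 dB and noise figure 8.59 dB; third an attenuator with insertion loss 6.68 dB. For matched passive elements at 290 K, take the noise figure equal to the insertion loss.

Convert to linear (a loss of L dB is a gain of −L dB): F_i = 10^(NF_i/10), G_i = 10^(G_i,dB/10)
  Stage 1: F_1 = 10^(1.73/10) = 1.489, G_1 = 10^(11.6/10) = 14.45
  Stage 2: F_2 = 10^(8.59/10) = 7.228, G_2 = 10^(−8.11/10) = 0.1545
  Stage 3: F_3 = 10^(6.68/10) = 4.656, G_3 = 10^(−6.68/10) = 0.2148
Friis cascade:
  F = 1.489 + (7.228 − 1)/14.45 + (4.656 − 1)/2.234 = 3.557
NF = 10 log₁₀(3.557) = 5.51 dB

5.51 dB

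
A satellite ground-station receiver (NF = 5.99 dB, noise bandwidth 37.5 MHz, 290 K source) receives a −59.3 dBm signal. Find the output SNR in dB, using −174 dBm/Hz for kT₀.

33.0 dB

Noise floor: N = −174 + 10 log₁₀(B) + NF
10 log₁₀(3.75×10⁷) = 75.74 dB
N = −174 + 75.74 + 5.99 = −92.27 dBm
SNR = P_sig − N = −59.3 − (−92.27) = 32.97 dB → 33.0 dB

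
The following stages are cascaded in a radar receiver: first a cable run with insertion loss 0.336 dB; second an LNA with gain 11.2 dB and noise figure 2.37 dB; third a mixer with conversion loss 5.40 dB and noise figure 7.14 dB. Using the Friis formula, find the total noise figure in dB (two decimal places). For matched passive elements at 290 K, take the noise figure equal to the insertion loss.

3.44 dB

Convert to linear (a loss of L dB is a gain of −L dB): F_i = 10^(NF_i/10), G_i = 10^(G_i,dB/10)
  Stage 1: F_1 = 10^(0.336/10) = 1.080, G_1 = 10^(−0.336/10) = 0.9256
  Stage 2: F_2 = 10^(2.37/10) = 1.726, G_2 = 10^(11.2/10) = 13.18
  Stage 3: F_3 = 10^(7.14/10) = 5.176, G_3 = 10^(−5.40/10) = 0.2884
Friis cascade:
  F = 1.080 + (1.726 − 1)/0.9256 + (5.176 − 1)/12.20 = 2.207
NF = 10 log₁₀(2.207) = 3.44 dB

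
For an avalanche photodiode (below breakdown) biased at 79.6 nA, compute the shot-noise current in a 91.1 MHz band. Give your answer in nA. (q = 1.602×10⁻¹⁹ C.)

1.52 nA

I_n = √(2qI·B)
2qI·B = 2 × 1.602×10⁻¹⁹ × 7.96×10⁻⁸ × 9.11×10⁷ = 2.32×10⁻¹⁸ A²
I_n = √(2.32×10⁻¹⁸) = 1.52×10⁻⁹ A = 1.52 nA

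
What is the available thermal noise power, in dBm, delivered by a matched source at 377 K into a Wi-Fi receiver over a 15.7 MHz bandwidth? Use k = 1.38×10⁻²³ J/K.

−100.9 dBm

P_n = kTB = 1.38×10⁻²³ × 377 × 1.57×10⁷ = 8.17×10⁻¹⁴ W
In dBm: 10 log₁₀(8.17×10⁻¹⁴ / 10⁻³) = −100.9 dBm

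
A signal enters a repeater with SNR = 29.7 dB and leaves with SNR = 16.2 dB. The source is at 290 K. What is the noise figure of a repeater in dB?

13.5 dB

NF (dB) = SNR_in(dB) − SNR_out(dB) when the source is at T₀
NF = 29.7 − 16.2 = 13.5 dB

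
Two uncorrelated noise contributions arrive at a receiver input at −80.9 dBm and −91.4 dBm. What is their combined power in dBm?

Convert to linear, add, convert back:
P₁ = 8.13×10⁻¹² W, P₂ = 7.24×10⁻¹³ W
P_tot = 8.85×10⁻¹² W → 10 log₁₀(P_tot / 10⁻³) = −80.5 dBm

−80.5 dBm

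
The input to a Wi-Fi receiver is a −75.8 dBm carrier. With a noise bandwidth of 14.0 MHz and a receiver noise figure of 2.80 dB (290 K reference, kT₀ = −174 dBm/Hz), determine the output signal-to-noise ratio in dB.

23.9 dB

Noise floor: N = −174 + 10 log₁₀(B) + NF
10 log₁₀(1.40×10⁷) = 71.46 dB
N = −174 + 71.46 + 2.80 = −99.74 dBm
SNR = P_sig − N = −75.8 − (−99.74) = 23.94 dB → 23.9 dB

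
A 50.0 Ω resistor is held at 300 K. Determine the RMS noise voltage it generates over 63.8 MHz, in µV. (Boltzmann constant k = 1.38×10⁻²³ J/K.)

V_n = √(4kTRB)
4kTRB = 4 × 1.38×10⁻²³ × 300 × 5.00×10¹ × 6.38×10⁷ = 5.28×10⁻¹¹ V²
V_n = √(5.28×10⁻¹¹) = 7.27×10⁻⁶ V = 7.27 µV

7.27 µV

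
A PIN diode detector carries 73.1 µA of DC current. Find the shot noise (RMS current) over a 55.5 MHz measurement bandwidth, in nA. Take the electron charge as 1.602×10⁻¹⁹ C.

36.1 nA

I_n = √(2qI·B)
2qI·B = 2 × 1.602×10⁻¹⁹ × 7.31×10⁻⁵ × 5.55×10⁷ = 1.30×10⁻¹⁵ A²
I_n = √(1.30×10⁻¹⁵) = 3.61×10⁻⁸ A = 36.1 nA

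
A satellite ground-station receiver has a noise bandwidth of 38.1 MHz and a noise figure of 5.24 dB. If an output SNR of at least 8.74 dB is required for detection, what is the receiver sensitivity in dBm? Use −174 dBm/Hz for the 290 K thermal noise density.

Sensitivity = −174 + 10 log₁₀(B) + NF + SNR_min
= −174 + 75.81 + 5.24 + 8.74
= −84.21 dBm → −84.2 dBm

−84.2 dBm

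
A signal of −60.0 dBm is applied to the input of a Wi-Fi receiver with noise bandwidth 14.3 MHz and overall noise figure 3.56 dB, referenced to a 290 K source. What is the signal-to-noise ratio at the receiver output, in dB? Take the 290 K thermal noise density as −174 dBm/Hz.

38.9 dB

Noise floor: N = −174 + 10 log₁₀(B) + NF
10 log₁₀(1.43×10⁷) = 71.55 dB
N = −174 + 71.55 + 3.56 = −98.89 dBm
SNR = P_sig − N = −60.0 − (−98.89) = 38.89 dB → 38.9 dB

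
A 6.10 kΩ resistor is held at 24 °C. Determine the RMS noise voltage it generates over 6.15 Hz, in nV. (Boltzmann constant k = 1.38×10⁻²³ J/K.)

T = 24 °C + 273.15 = 297.15 K
V_n = √(4kTRB)
4kTRB = 4 × 1.38×10⁻²³ × 297.15 × 6.10×10³ × 6.15×10⁰ = 6.15×10⁻¹⁶ V²
V_n = √(6.15×10⁻¹⁶) = 2.48×10⁻⁸ V = 24.8 nV

24.8 nV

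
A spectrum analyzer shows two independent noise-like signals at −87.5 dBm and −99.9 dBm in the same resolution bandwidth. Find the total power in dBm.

−87.3 dBm

Convert to linear, add, convert back:
P₁ = 1.78×10⁻¹² W, P₂ = 1.02×10⁻¹³ W
P_tot = 1.88×10⁻¹² W → 10 log₁₀(P_tot / 10⁻³) = −87.3 dBm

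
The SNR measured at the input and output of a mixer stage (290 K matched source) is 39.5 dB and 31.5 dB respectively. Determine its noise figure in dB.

8.0 dB

NF (dB) = SNR_in(dB) − SNR_out(dB) when the source is at T₀
NF = 39.5 − 31.5 = 8.0 dB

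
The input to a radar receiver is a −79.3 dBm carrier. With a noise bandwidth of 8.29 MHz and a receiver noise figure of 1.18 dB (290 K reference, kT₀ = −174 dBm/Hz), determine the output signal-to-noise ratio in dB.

Noise floor: N = −174 + 10 log₁₀(B) + NF
10 log₁₀(8.29×10⁶) = 69.19 dB
N = −174 + 69.19 + 1.18 = −103.63 dBm
SNR = P_sig − N = −79.3 − (−103.63) = 24.33 dB → 24.3 dB

24.3 dB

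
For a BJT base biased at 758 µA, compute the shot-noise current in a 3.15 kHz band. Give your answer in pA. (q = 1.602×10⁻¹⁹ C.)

875 pA

I_n = √(2qI·B)
2qI·B = 2 × 1.602×10⁻¹⁹ × 7.58×10⁻⁴ × 3.15×10³ = 7.65×10⁻¹⁹ A²
I_n = √(7.65×10⁻¹⁹) = 8.75×10⁻¹⁰ A = 875 pA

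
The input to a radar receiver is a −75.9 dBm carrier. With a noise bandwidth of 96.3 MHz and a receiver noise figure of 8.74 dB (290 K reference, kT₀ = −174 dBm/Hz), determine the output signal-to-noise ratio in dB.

9.5 dB

Noise floor: N = −174 + 10 log₁₀(B) + NF
10 log₁₀(9.63×10⁷) = 79.84 dB
N = −174 + 79.84 + 8.74 = −85.42 dBm
SNR = P_sig − N = −75.9 − (−85.42) = 9.52 dB → 9.5 dB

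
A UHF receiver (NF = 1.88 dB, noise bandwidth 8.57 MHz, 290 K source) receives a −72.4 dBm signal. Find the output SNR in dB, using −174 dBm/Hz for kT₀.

30.4 dB

Noise floor: N = −174 + 10 log₁₀(B) + NF
10 log₁₀(8.57×10⁶) = 69.33 dB
N = −174 + 69.33 + 1.88 = −102.79 dBm
SNR = P_sig − N = −72.4 − (−102.79) = 30.39 dB → 30.4 dB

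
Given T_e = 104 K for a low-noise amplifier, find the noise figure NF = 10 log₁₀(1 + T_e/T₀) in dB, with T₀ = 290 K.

1.33 dB

F = 1 + T_e/T₀ = 1 + 104/290 = 1.35862
NF = 10 log₁₀(1.35862) = 1.33 dB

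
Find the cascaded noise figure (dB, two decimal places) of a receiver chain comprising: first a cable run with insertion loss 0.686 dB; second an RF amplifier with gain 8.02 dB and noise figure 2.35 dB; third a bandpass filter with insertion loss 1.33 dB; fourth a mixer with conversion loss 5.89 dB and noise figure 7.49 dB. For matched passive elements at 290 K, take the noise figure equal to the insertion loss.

Convert to linear (a loss of L dB is a gain of −L dB): F_i = 10^(NF_i/10), G_i = 10^(G_i,dB/10)
  Stage 1: F_1 = 10^(0.686/10) = 1.171, G_1 = 10^(−0.686/10) = 0.8539
  Stage 2: F_2 = 10^(2.35/10) = 1.718, G_2 = 10^(8.02/10) = 6.339
  Stage 3: F_3 = 10^(1.33/10) = 1.358, G_3 = 10^(−1.33/10) = 0.7362
  Stage 4: F_4 = 10^(7.49/10) = 5.610, G_4 = 10^(−5.89/10) = 0.2576
Friis cascade:
  F = 1.171 + (1.718 − 1)/0.8539 + (1.358 − 1)/5.413 + (5.610 − 1)/3.985 = 3.235
NF = 10 log₁₀(3.235) = 5.10 dB

5.10 dB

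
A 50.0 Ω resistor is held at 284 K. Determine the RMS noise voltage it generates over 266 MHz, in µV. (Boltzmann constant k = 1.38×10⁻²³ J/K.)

14.4 µV

V_n = √(4kTRB)
4kTRB = 4 × 1.38×10⁻²³ × 284 × 5.00×10¹ × 2.66×10⁸ = 2.09×10⁻¹⁰ V²
V_n = √(2.09×10⁻¹⁰) = 1.44×10⁻⁵ V = 14.4 µV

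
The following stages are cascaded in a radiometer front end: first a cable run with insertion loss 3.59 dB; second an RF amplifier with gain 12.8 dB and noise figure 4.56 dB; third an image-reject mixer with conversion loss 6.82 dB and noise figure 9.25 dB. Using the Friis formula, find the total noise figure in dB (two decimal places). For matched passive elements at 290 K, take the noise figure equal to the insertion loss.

Convert to linear (a loss of L dB is a gain of −L dB): F_i = 10^(NF_i/10), G_i = 10^(G_i,dB/10)
  Stage 1: F_1 = 10^(3.59/10) = 2.286, G_1 = 10^(−3.59/10) = 0.4375
  Stage 2: F_2 = 10^(4.56/10) = 2.858, G_2 = 10^(12.8/10) = 19.05
  Stage 3: F_3 = 10^(9.25/10) = 8.414, G_3 = 10^(−6.82/10) = 0.2080
Friis cascade:
  F = 2.286 + (2.858 − 1)/0.4375 + (8.414 − 1)/8.337 = 7.421
NF = 10 log₁₀(7.421) = 8.70 dB

8.70 dB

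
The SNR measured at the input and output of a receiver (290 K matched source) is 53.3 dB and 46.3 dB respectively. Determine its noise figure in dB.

NF (dB) = SNR_in(dB) − SNR_out(dB) when the source is at T₀
NF = 53.3 − 46.3 = 7.0 dB

7.0 dB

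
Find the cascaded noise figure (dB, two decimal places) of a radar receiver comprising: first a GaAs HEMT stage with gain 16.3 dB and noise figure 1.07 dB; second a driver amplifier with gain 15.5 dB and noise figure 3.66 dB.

1.17 dB

Convert to linear (a loss of L dB is a gain of −L dB): F_i = 10^(NF_i/10), G_i = 10^(G_i,dB/10)
  Stage 1: F_1 = 10^(1.07/10) = 1.279, G_1 = 10^(16.3/10) = 42.66
  Stage 2: F_2 = 10^(3.66/10) = 2.323, G_2 = 10^(15.5/10) = 35.48
Friis cascade:
  F = 1.279 + (2.323 − 1)/42.66 = 1.310
NF = 10 log₁₀(1.310) = 1.17 dB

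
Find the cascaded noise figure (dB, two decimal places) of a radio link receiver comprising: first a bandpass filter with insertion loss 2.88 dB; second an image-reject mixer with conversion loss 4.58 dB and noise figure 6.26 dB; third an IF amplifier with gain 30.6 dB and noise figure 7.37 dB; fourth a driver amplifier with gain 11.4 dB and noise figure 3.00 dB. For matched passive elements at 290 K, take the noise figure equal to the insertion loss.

Convert to linear (a loss of L dB is a gain of −L dB): F_i = 10^(NF_i/10), G_i = 10^(G_i,dB/10)
  Stage 1: F_1 = 10^(2.88/10) = 1.941, G_1 = 10^(−2.88/10) = 0.5152
  Stage 2: F_2 = 10^(6.26/10) = 4.227, G_2 = 10^(−4.58/10) = 0.3483
  Stage 3: F_3 = 10^(7.37/10) = 5.458, G_3 = 10^(30.6/10) = 1148
  Stage 4: F_4 = 10^(3.00/10) = 1.995, G_4 = 10^(11.4/10) = 13.80
Friis cascade:
  F = 1.941 + (4.227 − 1)/0.5152 + (5.458 − 1)/0.1795 + (1.995 − 1)/206.1 = 33.05
NF = 10 log₁₀(33.05) = 15.19 dB

15.19 dB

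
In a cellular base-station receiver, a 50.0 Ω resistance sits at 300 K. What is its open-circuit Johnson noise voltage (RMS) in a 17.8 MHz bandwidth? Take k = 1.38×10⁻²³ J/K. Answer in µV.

3.84 µV

V_n = √(4kTRB)
4kTRB = 4 × 1.38×10⁻²³ × 300 × 5.00×10¹ × 1.78×10⁷ = 1.47×10⁻¹¹ V²
V_n = √(1.47×10⁻¹¹) = 3.84×10⁻⁶ V = 3.84 µV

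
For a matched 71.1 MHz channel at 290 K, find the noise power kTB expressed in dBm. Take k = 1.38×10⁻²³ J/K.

−95.5 dBm

P_n = kTB = 1.38×10⁻²³ × 290 × 7.11×10⁷ = 2.85×10⁻¹³ W
In dBm: 10 log₁₀(2.85×10⁻¹³ / 10⁻³) = −95.5 dBm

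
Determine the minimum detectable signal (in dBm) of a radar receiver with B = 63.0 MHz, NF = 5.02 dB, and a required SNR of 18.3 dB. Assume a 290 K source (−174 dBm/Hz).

Sensitivity = −174 + 10 log₁₀(B) + NF + SNR_min
= −174 + 77.99 + 5.02 + 18.3
= −72.69 dBm → −72.7 dBm

−72.7 dBm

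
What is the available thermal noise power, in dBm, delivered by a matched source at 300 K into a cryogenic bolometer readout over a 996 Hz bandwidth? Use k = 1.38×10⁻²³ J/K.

P_n = kTB = 1.38×10⁻²³ × 300 × 9.96×10² = 4.12×10⁻¹⁸ W
In dBm: 10 log₁₀(4.12×10⁻¹⁸ / 10⁻³) = −143.8 dBm

−143.8 dBm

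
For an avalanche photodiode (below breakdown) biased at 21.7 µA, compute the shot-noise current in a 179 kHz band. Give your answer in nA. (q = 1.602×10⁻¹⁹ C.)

I_n = √(2qI·B)
2qI·B = 2 × 1.602×10⁻¹⁹ × 2.17×10⁻⁵ × 1.79×10⁵ = 1.24×10⁻¹⁸ A²
I_n = √(1.24×10⁻¹⁸) = 1.12×10⁻⁹ A = 1.12 nA

1.12 nA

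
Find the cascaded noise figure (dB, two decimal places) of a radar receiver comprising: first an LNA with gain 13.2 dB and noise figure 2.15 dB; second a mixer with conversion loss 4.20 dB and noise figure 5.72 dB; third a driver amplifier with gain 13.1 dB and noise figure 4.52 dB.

Convert to linear (a loss of L dB is a gain of −L dB): F_i = 10^(NF_i/10), G_i = 10^(G_i,dB/10)
  Stage 1: F_1 = 10^(2.15/10) = 1.641, G_1 = 10^(13.2/10) = 20.89
  Stage 2: F_2 = 10^(5.72/10) = 3.733, G_2 = 10^(−4.20/10) = 0.3802
  Stage 3: F_3 = 10^(4.52/10) = 2.831, G_3 = 10^(13.1/10) = 20.42
Friis cascade:
  F = 1.641 + (3.733 − 1)/20.89 + (2.831 − 1)/7.943 = 2.002
NF = 10 log₁₀(2.002) = 3.01 dB

3.01 dB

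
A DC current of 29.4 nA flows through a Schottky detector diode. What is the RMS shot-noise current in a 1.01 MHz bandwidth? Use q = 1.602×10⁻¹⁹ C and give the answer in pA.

97.5 pA

I_n = √(2qI·B)
2qI·B = 2 × 1.602×10⁻¹⁹ × 2.94×10⁻⁸ × 1.01×10⁶ = 9.51×10⁻²¹ A²
I_n = √(9.51×10⁻²¹) = 9.75×10⁻¹¹ A = 97.5 pA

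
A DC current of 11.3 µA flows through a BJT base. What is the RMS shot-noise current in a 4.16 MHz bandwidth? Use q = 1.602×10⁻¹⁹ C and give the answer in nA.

3.88 nA

I_n = √(2qI·B)
2qI·B = 2 × 1.602×10⁻¹⁹ × 1.13×10⁻⁵ × 4.16×10⁶ = 1.51×10⁻¹⁷ A²
I_n = √(1.51×10⁻¹⁷) = 3.88×10⁻⁹ A = 3.88 nA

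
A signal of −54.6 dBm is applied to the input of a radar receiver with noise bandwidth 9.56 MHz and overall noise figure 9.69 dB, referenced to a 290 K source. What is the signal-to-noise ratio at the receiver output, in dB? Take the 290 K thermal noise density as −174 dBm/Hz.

39.9 dB

Noise floor: N = −174 + 10 log₁₀(B) + NF
10 log₁₀(9.56×10⁶) = 69.8 dB
N = −174 + 69.8 + 9.69 = −94.51 dBm
SNR = P_sig − N = −54.6 − (−94.51) = 39.91 dB → 39.9 dB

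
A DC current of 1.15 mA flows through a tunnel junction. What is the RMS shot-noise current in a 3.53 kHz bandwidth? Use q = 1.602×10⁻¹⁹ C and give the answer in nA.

I_n = √(2qI·B)
2qI·B = 2 × 1.602×10⁻¹⁹ × 1.15×10⁻³ × 3.53×10³ = 1.30×10⁻¹⁸ A²
I_n = √(1.30×10⁻¹⁸) = 1.14×10⁻⁹ A = 1.14 nA

1.14 nA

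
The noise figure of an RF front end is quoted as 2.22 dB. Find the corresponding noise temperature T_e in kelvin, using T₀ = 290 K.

F = 10^(2.22/10) = 1.66725
T_e = (F − 1)·T₀ = (1.66725 − 1) × 290 = 194 K

194 K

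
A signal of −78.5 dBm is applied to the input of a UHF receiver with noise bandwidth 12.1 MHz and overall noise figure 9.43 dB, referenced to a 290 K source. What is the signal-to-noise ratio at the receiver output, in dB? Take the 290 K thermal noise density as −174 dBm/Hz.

Noise floor: N = −174 + 10 log₁₀(B) + NF
10 log₁₀(1.21×10⁷) = 70.83 dB
N = −174 + 70.83 + 9.43 = −93.74 dBm
SNR = P_sig − N = −78.5 − (−93.74) = 15.24 dB → 15.2 dB

15.2 dB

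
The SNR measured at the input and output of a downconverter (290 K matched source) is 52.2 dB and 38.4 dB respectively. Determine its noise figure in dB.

NF (dB) = SNR_in(dB) − SNR_out(dB) when the source is at T₀
NF = 52.2 − 38.4 = 13.8 dB

13.8 dB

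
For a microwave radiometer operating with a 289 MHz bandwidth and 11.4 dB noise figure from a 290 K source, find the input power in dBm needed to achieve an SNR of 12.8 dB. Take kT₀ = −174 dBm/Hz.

−65.2 dBm

Sensitivity = −174 + 10 log₁₀(B) + NF + SNR_min
= −174 + 84.61 + 11.4 + 12.8
= −65.19 dBm → −65.2 dBm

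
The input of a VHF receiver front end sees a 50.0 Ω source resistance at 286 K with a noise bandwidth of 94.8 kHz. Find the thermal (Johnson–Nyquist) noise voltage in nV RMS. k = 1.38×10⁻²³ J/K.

274 nV

V_n = √(4kTRB)
4kTRB = 4 × 1.38×10⁻²³ × 286 × 5.00×10¹ × 9.48×10⁴ = 7.48×10⁻¹⁴ V²
V_n = √(7.48×10⁻¹⁴) = 2.74×10⁻⁷ V = 274 nV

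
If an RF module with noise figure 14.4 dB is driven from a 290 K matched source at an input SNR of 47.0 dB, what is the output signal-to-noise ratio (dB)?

32.6 dB

By definition F = SNR_in/SNR_out, so in dB: SNR_out = SNR_in − NF
SNR_out = 47.0 − 14.4 = 32.6 dB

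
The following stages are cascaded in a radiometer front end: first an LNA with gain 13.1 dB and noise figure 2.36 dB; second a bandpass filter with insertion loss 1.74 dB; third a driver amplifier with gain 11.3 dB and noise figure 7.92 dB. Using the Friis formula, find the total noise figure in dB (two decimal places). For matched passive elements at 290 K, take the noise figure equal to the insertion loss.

Convert to linear (a loss of L dB is a gain of −L dB): F_i = 10^(NF_i/10), G_i = 10^(G_i,dB/10)
  Stage 1: F_1 = 10^(2.36/10) = 1.722, G_1 = 10^(13.1/10) = 20.42
  Stage 2: F_2 = 10^(1.74/10) = 1.493, G_2 = 10^(−1.74/10) = 0.6699
  Stage 3: F_3 = 10^(7.92/10) = 6.194, G_3 = 10^(11.3/10) = 13.49
Friis cascade:
  F = 1.722 + (1.493 − 1)/20.42 + (6.194 − 1)/13.68 = 2.126
NF = 10 log₁₀(2.126) = 3.28 dB

3.28 dB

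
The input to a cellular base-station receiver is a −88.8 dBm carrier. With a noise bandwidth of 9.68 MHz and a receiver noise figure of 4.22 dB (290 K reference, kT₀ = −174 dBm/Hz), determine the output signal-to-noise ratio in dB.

Noise floor: N = −174 + 10 log₁₀(B) + NF
10 log₁₀(9.68×10⁶) = 69.86 dB
N = −174 + 69.86 + 4.22 = −99.92 dBm
SNR = P_sig − N = −88.8 − (−99.92) = 11.12 dB → 11.1 dB

11.1 dB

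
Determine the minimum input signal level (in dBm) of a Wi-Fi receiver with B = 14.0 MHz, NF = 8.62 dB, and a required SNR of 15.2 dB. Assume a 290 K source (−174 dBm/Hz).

Sensitivity = −174 + 10 log₁₀(B) + NF + SNR_min
= −174 + 71.46 + 8.62 + 15.2
= −78.72 dBm → −78.7 dBm

−78.7 dBm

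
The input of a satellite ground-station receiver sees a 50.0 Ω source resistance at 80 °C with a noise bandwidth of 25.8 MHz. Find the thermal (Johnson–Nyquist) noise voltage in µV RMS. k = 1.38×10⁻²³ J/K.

5.01 µV

T = 80 °C + 273.15 = 353.15 K
V_n = √(4kTRB)
4kTRB = 4 × 1.38×10⁻²³ × 353.15 × 5.00×10¹ × 2.58×10⁷ = 2.51×10⁻¹¹ V²
V_n = √(2.51×10⁻¹¹) = 5.01×10⁻⁶ V = 5.01 µV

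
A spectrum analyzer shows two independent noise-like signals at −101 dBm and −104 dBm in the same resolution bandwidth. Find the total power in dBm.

−99.2 dBm

Convert to linear, add, convert back:
P₁ = 7.94×10⁻¹⁴ W, P₂ = 3.98×10⁻¹⁴ W
P_tot = 1.19×10⁻¹³ W → 10 log₁₀(P_tot / 10⁻³) = −99.2 dBm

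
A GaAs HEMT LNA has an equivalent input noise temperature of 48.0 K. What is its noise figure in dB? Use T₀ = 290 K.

F = 1 + T_e/T₀ = 1 + 48.0/290 = 1.16552
NF = 10 log₁₀(1.16552) = 0.665 dB

0.665 dB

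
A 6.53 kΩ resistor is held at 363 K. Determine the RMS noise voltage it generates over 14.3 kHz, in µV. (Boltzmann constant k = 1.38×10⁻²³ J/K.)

V_n = √(4kTRB)
4kTRB = 4 × 1.38×10⁻²³ × 363 × 6.53×10³ × 1.43×10⁴ = 1.87×10⁻¹² V²
V_n = √(1.87×10⁻¹²) = 1.37×10⁻⁶ V = 1.37 µV

1.37 µV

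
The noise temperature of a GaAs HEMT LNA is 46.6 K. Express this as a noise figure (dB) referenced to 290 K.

0.647 dB

F = 1 + T_e/T₀ = 1 + 46.6/290 = 1.16069
NF = 10 log₁₀(1.16069) = 0.647 dB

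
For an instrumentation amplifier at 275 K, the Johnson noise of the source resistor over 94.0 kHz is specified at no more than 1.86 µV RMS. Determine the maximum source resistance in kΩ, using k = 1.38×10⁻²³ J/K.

2.42 kΩ

Johnson–Nyquist: V_n = √(4kTRB) ⇒ R = V_n² / (4kTB)
4kTB = 4 × 1.38×10⁻²³ × 275 × 9.40×10⁴ = 1.43×10⁻¹⁵
R = (1.86×10⁻⁶)² / 1.43×10⁻¹⁵ = 2.42×10³ Ω = 2.42 kΩ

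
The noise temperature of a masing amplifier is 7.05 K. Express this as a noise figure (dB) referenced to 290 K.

0.104 dB

F = 1 + T_e/T₀ = 1 + 7.05/290 = 1.02431
NF = 10 log₁₀(1.02431) = 0.104 dB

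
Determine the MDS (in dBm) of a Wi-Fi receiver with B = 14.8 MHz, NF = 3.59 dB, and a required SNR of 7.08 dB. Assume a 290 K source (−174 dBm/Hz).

−91.6 dBm

Sensitivity = −174 + 10 log₁₀(B) + NF + SNR_min
= −174 + 71.7 + 3.59 + 7.08
= −91.63 dBm → −91.6 dBm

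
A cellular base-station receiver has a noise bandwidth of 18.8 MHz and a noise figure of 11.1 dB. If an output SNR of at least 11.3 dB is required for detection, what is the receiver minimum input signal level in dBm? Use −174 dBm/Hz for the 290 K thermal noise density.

Sensitivity = −174 + 10 log₁₀(B) + NF + SNR_min
= −174 + 72.74 + 11.1 + 11.3
= −78.86 dBm → −78.9 dBm

−78.9 dBm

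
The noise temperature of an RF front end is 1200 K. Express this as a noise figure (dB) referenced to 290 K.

7.11 dB

F = 1 + T_e/T₀ = 1 + 1200/290 = 5.13793
NF = 10 log₁₀(5.13793) = 7.11 dB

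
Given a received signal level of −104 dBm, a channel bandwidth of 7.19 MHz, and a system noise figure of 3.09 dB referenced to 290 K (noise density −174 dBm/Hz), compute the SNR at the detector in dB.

Noise floor: N = −174 + 10 log₁₀(B) + NF
10 log₁₀(7.19×10⁶) = 68.57 dB
N = −174 + 68.57 + 3.09 = −102.34 dBm
SNR = P_sig − N = −104 − (−102.34) = −1.66 dB → −1.7 dB

−1.7 dB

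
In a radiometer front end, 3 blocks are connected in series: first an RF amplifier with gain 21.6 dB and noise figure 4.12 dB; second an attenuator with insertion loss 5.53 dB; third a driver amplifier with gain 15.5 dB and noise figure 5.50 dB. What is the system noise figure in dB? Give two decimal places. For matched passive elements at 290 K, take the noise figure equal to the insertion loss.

4.25 dB

Convert to linear (a loss of L dB is a gain of −L dB): F_i = 10^(NF_i/10), G_i = 10^(G_i,dB/10)
  Stage 1: F_1 = 10^(4.12/10) = 2.582, G_1 = 10^(21.6/10) = 144.5
  Stage 2: F_2 = 10^(5.53/10) = 3.573, G_2 = 10^(−5.53/10) = 0.2799
  Stage 3: F_3 = 10^(5.50/10) = 3.548, G_3 = 10^(15.5/10) = 35.48
Friis cascade:
  F = 2.582 + (3.573 − 1)/144.5 + (3.548 − 1)/40.46 = 2.663
NF = 10 log₁₀(2.663) = 4.25 dB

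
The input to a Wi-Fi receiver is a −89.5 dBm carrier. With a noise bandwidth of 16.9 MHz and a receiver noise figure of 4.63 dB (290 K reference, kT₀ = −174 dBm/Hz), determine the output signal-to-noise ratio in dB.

Noise floor: N = −174 + 10 log₁₀(B) + NF
10 log₁₀(1.69×10⁷) = 72.28 dB
N = −174 + 72.28 + 4.63 = −97.09 dBm
SNR = P_sig − N = −89.5 − (−97.09) = 7.59 dB → 7.6 dB

7.6 dB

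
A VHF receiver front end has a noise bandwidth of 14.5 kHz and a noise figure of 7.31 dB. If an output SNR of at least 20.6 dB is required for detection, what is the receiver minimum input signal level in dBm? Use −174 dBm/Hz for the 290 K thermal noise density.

Sensitivity = −174 + 10 log₁₀(B) + NF + SNR_min
= −174 + 41.61 + 7.31 + 20.6
= −104.48 dBm → −104.5 dBm

−104.5 dBm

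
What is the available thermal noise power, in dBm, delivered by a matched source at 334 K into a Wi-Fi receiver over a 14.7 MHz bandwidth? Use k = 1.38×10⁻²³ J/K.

−101.7 dBm

P_n = kTB = 1.38×10⁻²³ × 334 × 1.47×10⁷ = 6.78×10⁻¹⁴ W
In dBm: 10 log₁₀(6.78×10⁻¹⁴ / 10⁻³) = −101.7 dBm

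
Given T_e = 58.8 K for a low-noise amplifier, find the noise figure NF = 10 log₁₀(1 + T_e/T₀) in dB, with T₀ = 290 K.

F = 1 + T_e/T₀ = 1 + 58.8/290 = 1.20276
NF = 10 log₁₀(1.20276) = 0.802 dB

0.802 dB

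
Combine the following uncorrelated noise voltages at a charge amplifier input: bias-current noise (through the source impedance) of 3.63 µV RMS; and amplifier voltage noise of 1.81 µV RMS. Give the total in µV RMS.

4.06 µV

Uncorrelated sources add in power (mean-square): V_tot = √(ΣV_i²)
V_tot = √[(3.63×10⁻⁶)² + (1.81×10⁻⁶)²] = 4.06×10⁻⁶ V = 4.06 µV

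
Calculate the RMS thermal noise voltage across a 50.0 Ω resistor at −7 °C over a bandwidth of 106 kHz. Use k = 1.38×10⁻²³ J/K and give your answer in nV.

279 nV

T = −7 °C + 273.15 = 266.15 K
V_n = √(4kTRB)
4kTRB = 4 × 1.38×10⁻²³ × 266.15 × 5.00×10¹ × 1.06×10⁵ = 7.79×10⁻¹⁴ V²
V_n = √(7.79×10⁻¹⁴) = 2.79×10⁻⁷ V = 279 nV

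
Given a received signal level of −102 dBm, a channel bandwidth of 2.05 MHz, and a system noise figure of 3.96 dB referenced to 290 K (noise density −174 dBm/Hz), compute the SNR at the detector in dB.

Noise floor: N = −174 + 10 log₁₀(B) + NF
10 log₁₀(2.05×10⁶) = 63.12 dB
N = −174 + 63.12 + 3.96 = −106.92 dBm
SNR = P_sig − N = −102 − (−106.92) = 4.92 dB → 4.9 dB

4.9 dB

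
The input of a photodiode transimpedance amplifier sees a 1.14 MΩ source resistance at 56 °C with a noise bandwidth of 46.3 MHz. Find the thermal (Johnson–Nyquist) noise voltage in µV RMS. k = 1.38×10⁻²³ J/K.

T = 56 °C + 273.15 = 329.15 K
V_n = √(4kTRB)
4kTRB = 4 × 1.38×10⁻²³ × 329.15 × 1.14×10⁶ × 4.63×10⁷ = 9.59×10⁻⁷ V²
V_n = √(9.59×10⁻⁷) = 9.79×10⁻⁴ V = 979 µV

979 µV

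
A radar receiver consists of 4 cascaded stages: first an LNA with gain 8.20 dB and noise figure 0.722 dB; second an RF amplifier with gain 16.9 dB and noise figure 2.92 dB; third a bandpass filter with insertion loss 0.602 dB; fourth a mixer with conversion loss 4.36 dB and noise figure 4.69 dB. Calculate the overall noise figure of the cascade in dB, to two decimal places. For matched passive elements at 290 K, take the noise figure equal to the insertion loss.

Convert to linear (a loss of L dB is a gain of −L dB): F_i = 10^(NF_i/10), G_i = 10^(G_i,dB/10)
  Stage 1: F_1 = 10^(0.722/10) = 1.181, G_1 = 10^(8.20/10) = 6.607
  Stage 2: F_2 = 10^(2.92/10) = 1.959, G_2 = 10^(16.9/10) = 48.98
  Stage 3: F_3 = 10^(0.602/10) = 1.149, G_3 = 10^(−0.602/10) = 0.8706
  Stage 4: F_4 = 10^(4.69/10) = 2.944, G_4 = 10^(−4.36/10) = 0.3664
Friis cascade:
  F = 1.181 + (1.959 − 1)/6.607 + (1.149 − 1)/323.6 + (2.944 − 1)/281.7 = 1.333
NF = 10 log₁₀(1.333) = 1.25 dB

1.25 dB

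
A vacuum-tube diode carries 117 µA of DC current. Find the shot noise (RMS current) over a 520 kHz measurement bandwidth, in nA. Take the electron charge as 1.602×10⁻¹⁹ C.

4.42 nA

I_n = √(2qI·B)
2qI·B = 2 × 1.602×10⁻¹⁹ × 1.17×10⁻⁴ × 5.20×10⁵ = 1.95×10⁻¹⁷ A²
I_n = √(1.95×10⁻¹⁷) = 4.42×10⁻⁹ A = 4.42 nA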